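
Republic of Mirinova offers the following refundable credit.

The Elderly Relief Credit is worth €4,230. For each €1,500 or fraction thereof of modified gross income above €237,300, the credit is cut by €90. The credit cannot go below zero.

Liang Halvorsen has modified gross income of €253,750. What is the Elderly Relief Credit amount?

Elderly Relief Credit: income exceeds €237,300 by €16,450, which is 11 full-or-partial €1,500 increments; reduction = 11 × €90 = €990, leaving €3,240.

€3,240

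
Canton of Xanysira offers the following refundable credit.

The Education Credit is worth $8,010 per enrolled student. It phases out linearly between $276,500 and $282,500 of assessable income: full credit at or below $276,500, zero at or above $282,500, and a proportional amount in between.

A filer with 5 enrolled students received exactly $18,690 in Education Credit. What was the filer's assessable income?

Full credit = 5 × $8,010 = $40,050.
$18,690 is 18,690/40,050 of the full $40,050, so 21,360/40,050 of the $6,000 range has been used: income = $276,500 + $6,000 × 21,360/40,050 = $279,700.

$279,700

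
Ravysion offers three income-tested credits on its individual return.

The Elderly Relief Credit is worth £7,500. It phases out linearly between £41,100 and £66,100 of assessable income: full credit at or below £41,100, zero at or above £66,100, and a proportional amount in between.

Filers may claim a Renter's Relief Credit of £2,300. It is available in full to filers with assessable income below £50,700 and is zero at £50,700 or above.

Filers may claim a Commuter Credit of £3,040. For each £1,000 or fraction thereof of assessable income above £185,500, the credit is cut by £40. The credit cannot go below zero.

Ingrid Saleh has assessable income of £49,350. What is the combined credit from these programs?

£10,365

Elderly Relief Credit: £49,350 is £8,250 into a £25,000 phase-out range, leaving 16,750/25,000 of the credit: £7,500 × 16,750/25,000 = £5,025.
Renter's Relief Credit: £49,350 is below the £50,700 cutoff, so the full £2,300 applies.
Commuter Credit: £49,350 is at or below the £185,500 threshold, so the full £3,040 applies.
Total: £5,025 + £2,300 + £3,040 = £10,365.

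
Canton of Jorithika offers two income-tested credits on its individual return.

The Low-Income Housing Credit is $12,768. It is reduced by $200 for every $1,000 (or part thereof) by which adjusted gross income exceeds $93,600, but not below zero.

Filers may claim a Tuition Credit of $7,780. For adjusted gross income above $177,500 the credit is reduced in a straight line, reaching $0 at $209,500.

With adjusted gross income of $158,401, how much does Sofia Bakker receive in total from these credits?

Low-Income Housing Credit: income exceeds $93,600 by $64,801 → 65 increments × $200 = $13,000 ≥ base, so the credit is $0.
Tuition Credit: $158,401 is at or below the $177,500 threshold, so the full $7,780 applies.
Total: $0 + $7,780 = $7,780.

$7,780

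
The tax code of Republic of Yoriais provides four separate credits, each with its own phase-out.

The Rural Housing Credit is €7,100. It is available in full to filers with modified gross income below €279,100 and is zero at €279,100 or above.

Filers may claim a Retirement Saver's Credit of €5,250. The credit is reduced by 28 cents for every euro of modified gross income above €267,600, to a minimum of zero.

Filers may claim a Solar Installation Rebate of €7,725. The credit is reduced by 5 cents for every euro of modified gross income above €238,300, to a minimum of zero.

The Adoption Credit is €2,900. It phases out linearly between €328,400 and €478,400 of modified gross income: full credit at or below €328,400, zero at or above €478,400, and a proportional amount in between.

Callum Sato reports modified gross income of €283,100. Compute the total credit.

Rural Housing Credit: €283,100 meets or exceeds the €279,100 cutoff, so the credit is €0.
Retirement Saver's Credit: 28% of the €15,500 excess over €267,600 is €4,340; credit = €5,250 − €4,340 = €910.
Solar Installation Rebate: 5% of the €44,800 excess over €238,300 is €2,240; credit = €7,725 − €2,240 = €5,485.
Adoption Credit: €283,100 is at or below the €328,400 threshold, so the full €2,900 applies.
Total: €0 + €910 + €5,485 + €2,900 = €9,295.

€9,295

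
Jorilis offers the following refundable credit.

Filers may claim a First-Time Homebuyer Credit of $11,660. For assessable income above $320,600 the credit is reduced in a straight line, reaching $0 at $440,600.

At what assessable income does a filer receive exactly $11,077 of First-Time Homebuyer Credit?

$11,077 is 11,077/11,660 of the full $11,660, so 583/11,660 of the $120,000 range has been used: income = $320,600 + $120,000 × 583/11,660 = $326,600.

$326,600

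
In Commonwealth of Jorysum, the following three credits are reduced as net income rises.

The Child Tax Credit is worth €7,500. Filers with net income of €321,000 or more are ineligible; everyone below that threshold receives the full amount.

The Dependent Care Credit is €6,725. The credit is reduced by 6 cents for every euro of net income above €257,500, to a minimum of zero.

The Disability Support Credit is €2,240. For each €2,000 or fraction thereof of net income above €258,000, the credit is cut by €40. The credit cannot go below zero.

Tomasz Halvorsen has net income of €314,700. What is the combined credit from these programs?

Child Tax Credit: €314,700 is below the €321,000 cutoff, so the full €7,500 applies.
Dependent Care Credit: 6% of the €57,200 excess over €257,500 is €3,432; credit = €6,725 − €3,432 = €3,293.
Disability Support Credit: income exceeds €258,000 by €56,700, which is 29 full-or-partial €2,000 increments; reduction = 29 × €40 = €1,160, leaving €1,080.
Total: €7,500 + €3,293 + €1,080 = €11,873.

€11,873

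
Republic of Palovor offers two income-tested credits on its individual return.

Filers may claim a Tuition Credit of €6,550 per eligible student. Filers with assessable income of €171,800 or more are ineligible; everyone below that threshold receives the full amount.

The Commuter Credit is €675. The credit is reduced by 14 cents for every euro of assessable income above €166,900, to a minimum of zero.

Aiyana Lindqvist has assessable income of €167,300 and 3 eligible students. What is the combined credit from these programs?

Tuition Credit: base = 3 × €6,550 = €19,650. €167,300 is below the €171,800 cutoff, so the full €19,650 applies.
Commuter Credit: 14% of the €400 excess over €166,900 is €56; credit = €675 − €56 = €619.
Total: €19,650 + €619 = €20,269.

€20,269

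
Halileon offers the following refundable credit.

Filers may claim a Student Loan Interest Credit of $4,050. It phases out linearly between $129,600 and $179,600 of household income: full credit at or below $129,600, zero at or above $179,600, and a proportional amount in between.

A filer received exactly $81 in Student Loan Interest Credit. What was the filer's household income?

$81 is 81/4,050 of the full $4,050, so 3,969/4,050 of the $50,000 range has been used: income = $129,600 + $50,000 × 3,969/4,050 = $178,600.

$178,600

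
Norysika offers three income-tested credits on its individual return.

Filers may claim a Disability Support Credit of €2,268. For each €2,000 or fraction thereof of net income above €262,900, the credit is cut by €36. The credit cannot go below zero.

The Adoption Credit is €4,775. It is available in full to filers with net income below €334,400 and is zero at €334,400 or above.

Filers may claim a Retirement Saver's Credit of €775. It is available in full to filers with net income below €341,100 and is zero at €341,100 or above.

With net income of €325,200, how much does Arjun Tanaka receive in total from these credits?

Disability Support Credit: income exceeds €262,900 by €62,300, which is 32 full-or-partial €2,000 increments; reduction = 32 × €36 = €1,152, leaving €1,116.
Adoption Credit: €325,200 is below the €334,400 cutoff, so the full €4,775 applies.
Retirement Saver's Credit: €325,200 is below the €341,100 cutoff, so the full €775 applies.
Total: €1,116 + €4,775 + €775 = €6,666.

€6,666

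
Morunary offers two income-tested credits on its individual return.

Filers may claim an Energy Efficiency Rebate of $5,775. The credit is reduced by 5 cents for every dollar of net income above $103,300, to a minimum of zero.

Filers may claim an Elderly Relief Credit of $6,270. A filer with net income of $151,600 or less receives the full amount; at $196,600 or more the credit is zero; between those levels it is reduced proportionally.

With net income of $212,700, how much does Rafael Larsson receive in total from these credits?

Energy Efficiency Rebate: 5% of the $109,400 excess over $103,300 is $5,470; credit = $5,775 − $5,470 = $305.
Elderly Relief Credit: $212,700 is at or above $196,600, so the credit is $0.
Total: $305 + $0 = $305.

$305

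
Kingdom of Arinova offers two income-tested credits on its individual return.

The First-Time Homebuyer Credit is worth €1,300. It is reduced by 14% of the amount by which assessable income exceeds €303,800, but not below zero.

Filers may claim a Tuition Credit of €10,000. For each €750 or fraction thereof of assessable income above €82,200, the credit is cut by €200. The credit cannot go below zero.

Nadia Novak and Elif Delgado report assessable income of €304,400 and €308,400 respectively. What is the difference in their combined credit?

Nadia (€304,400): First-Time Homebuyer Credit: 14% of the €600 excess over €303,800 is €84; credit = €1,300 − €84 = €1,216. Tuition Credit: income exceeds €82,200 by €222,200 → 297 increments × €200 = €59,400 ≥ base, so the credit is €0. total €1,216 + €0 = €1,216
Elif (€308,400): First-Time Homebuyer Credit: 14% of the €4,600 excess over €303,800 is €644; credit = €1,300 − €644 = €656. Tuition Credit: income exceeds €82,200 by €226,200 → 302 increments × €200 = €60,400 ≥ base, so the credit is €0. total €656 + €0 = €656
Difference: |€1,216 − €656| = €560.

€560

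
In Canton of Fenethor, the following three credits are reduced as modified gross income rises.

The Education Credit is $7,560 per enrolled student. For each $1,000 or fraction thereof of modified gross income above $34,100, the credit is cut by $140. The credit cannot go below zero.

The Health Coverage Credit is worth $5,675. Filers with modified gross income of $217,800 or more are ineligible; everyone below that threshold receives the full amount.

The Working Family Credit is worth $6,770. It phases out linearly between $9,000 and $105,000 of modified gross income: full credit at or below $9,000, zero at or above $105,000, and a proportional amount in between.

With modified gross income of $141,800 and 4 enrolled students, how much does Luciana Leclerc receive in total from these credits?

$20,795

Education Credit: base = 4 × $7,560 = $30,240. income exceeds $34,100 by $107,700, which is 108 full-or-partial $1,000 increments; reduction = 108 × $140 = $15,120, leaving $15,120.
Health Coverage Credit: $141,800 is below the $217,800 cutoff, so the full $5,675 applies.
Working Family Credit: $141,800 is at or above $105,000, so the credit is $0.
Total: $15,120 + $5,675 + $0 = $20,795.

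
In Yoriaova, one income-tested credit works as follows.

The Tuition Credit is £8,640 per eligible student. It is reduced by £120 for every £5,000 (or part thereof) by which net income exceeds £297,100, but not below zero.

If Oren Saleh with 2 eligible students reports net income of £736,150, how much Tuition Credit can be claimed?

£6,720

Tuition Credit: base = 2 × £8,640 = £17,280. income exceeds £297,100 by £439,050, which is 88 full-or-partial £5,000 increments; reduction = 88 × £120 = £10,560, leaving £6,720.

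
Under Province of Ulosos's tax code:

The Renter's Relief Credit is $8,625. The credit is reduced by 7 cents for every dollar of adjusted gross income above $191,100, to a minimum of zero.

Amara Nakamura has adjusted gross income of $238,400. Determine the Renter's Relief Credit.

$5,314

Renter's Relief Credit: 7% of the $47,300 excess over $191,100 is $3,311; credit = $8,625 − $3,311 = $5,314.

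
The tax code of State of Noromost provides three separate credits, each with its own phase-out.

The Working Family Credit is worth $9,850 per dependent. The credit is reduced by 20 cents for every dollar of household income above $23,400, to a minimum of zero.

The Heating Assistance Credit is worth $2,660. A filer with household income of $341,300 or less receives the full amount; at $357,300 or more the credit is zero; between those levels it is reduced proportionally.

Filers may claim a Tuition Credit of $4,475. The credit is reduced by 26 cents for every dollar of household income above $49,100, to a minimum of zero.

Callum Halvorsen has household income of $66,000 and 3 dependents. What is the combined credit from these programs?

$23,771

Working Family Credit: base = 3 × $9,850 = $29,550. 20% of the $42,600 excess over $23,400 is $8,520; credit = $29,550 − $8,520 = $21,030.
Heating Assistance Credit: $66,000 is at or below the $341,300 threshold, so the full $2,660 applies.
Tuition Credit: 26% of the $16,900 excess over $49,100 is $4,394; credit = $4,475 − $4,394 = $81.
Total: $21,030 + $2,660 + $81 = $23,771.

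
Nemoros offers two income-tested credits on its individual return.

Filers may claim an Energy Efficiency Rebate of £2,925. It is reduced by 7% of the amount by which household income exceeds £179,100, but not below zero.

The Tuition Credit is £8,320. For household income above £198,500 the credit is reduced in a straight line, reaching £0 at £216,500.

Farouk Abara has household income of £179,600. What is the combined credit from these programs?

Energy Efficiency Rebate: 7% of the £500 excess over £179,100 is £35; credit = £2,925 − £35 = £2,890.
Tuition Credit: £179,600 is at or below the £198,500 threshold, so the full £8,320 applies.
Total: £2,890 + £8,320 = £11,210.

£11,210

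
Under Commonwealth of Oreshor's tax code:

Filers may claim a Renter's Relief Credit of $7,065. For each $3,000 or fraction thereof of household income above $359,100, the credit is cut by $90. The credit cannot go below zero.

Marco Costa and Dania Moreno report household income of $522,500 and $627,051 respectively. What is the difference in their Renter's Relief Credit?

Marco ($522,500): Renter's Relief Credit: income exceeds $359,100 by $163,400, which is 55 full-or-partial $3,000 increments; reduction = 55 × $90 = $4,950, leaving $2,115.
Dania ($627,051): Renter's Relief Credit: income exceeds $359,100 by $267,951 → 90 increments × $90 = $8,100 ≥ base, so the credit is $0.
Difference: |$2,115 − $0| = $2,115.

$2,115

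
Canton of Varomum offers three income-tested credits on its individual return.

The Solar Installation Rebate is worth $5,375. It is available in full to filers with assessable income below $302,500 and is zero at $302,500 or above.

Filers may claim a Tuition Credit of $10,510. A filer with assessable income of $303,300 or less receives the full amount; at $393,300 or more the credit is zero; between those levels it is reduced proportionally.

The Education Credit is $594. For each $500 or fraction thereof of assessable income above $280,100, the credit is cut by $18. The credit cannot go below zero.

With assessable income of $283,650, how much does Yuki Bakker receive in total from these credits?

Solar Installation Rebate: $283,650 is below the $302,500 cutoff, so the full $5,375 applies.
Tuition Credit: $283,650 is at or below the $303,300 threshold, so the full $10,510 applies.
Education Credit: income exceeds $280,100 by $3,550, which is 8 full-or-partial $500 increments; reduction = 8 × $18 = $144, leaving $450.
Total: $5,375 + $10,510 + $450 = $16,335.

$16,335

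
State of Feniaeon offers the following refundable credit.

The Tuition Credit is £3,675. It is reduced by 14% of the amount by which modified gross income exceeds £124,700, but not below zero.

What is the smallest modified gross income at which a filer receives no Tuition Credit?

£150,950

The credit falls by 14% of each pound above £124,700, so it reaches zero when the excess is £3,675 / 14% = £26,250: income = £124,700 + £26,250 = £150,950.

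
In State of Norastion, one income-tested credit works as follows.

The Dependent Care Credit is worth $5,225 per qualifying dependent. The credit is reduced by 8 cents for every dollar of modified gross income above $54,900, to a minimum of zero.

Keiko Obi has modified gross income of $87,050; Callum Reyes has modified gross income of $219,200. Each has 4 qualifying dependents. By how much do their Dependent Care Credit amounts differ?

$10,572

Keiko ($87,050): Dependent Care Credit: base = 4 × $5,225 = $20,900. 8% of the $32,150 excess over $54,900 is $2,572; credit = $20,900 − $2,572 = $18,328.
Callum ($219,200): Dependent Care Credit: base = 4 × $5,225 = $20,900. 8% of the $164,300 excess over $54,900 is $13,144; credit = $20,900 − $13,144 = $7,756.
Difference: |$18,328 − $7,756| = $10,572.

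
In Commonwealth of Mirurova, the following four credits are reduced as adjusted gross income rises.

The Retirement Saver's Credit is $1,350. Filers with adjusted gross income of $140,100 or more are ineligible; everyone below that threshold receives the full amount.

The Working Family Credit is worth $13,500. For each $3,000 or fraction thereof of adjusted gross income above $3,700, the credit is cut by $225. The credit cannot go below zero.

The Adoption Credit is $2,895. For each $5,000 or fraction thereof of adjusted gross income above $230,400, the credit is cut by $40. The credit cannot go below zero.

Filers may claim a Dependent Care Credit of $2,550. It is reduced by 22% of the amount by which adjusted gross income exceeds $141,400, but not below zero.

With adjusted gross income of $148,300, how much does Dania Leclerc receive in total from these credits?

$6,402

Retirement Saver's Credit: $148,300 meets or exceeds the $140,100 cutoff, so the credit is $0.
Working Family Credit: income exceeds $3,700 by $144,600, which is 49 full-or-partial $3,000 increments; reduction = 49 × $225 = $11,025, leaving $2,475.
Adoption Credit: $148,300 is at or below the $230,400 threshold, so the full $2,895 applies.
Dependent Care Credit: 22% of the $6,900 excess over $141,400 is $1,518; credit = $2,550 − $1,518 = $1,032.
Total: $0 + $2,475 + $2,895 + $1,032 = $6,402.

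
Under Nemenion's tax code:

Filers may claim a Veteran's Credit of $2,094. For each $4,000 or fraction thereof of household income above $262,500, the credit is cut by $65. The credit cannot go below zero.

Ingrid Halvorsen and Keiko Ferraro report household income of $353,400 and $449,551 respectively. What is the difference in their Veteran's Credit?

$599

Ingrid ($353,400): Veteran's Credit: income exceeds $262,500 by $90,900, which is 23 full-or-partial $4,000 increments; reduction = 23 × $65 = $1,495, leaving $599.
Keiko ($449,551): Veteran's Credit: income exceeds $262,500 by $187,051 → 47 increments × $65 = $3,055 ≥ base, so the credit is $0.
Difference: |$599 − $0| = $599.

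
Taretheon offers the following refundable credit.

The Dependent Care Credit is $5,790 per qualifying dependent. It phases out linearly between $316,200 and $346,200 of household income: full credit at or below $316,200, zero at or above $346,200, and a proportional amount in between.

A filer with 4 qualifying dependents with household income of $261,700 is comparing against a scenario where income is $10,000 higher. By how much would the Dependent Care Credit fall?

$0

At $261,700 — base = 4 × $5,790 = $23,160. $261,700 is at or below the $316,200 threshold, so the full $23,160 applies.
At $271,700 — base = 4 × $5,790 = $23,160. $271,700 is at or below the $316,200 threshold, so the full $23,160 applies.
Lost: $23,160 − $23,160 = $0.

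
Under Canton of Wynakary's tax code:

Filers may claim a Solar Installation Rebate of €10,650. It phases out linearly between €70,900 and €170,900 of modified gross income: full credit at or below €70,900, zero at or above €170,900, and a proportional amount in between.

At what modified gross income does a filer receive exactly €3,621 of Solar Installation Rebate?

€136,900

€3,621 is 3,621/10,650 of the full €10,650, so 7,029/10,650 of the €100,000 range has been used: income = €70,900 + €100,000 × 7,029/10,650 = €136,900.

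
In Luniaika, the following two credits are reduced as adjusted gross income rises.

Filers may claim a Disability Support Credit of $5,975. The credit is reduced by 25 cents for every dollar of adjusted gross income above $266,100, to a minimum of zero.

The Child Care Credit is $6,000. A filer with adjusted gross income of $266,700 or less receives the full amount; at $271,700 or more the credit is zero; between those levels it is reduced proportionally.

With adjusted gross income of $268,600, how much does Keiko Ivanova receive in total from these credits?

Disability Support Credit: 25% of the $2,500 excess over $266,100 is $625; credit = $5,975 − $625 = $5,350.
Child Care Credit: $268,600 is $1,900 into a $5,000 phase-out range, leaving 3,100/5,000 of the credit: $6,000 × 3,100/5,000 = $3,720.
Total: $5,350 + $3,720 = $9,070.

$9,070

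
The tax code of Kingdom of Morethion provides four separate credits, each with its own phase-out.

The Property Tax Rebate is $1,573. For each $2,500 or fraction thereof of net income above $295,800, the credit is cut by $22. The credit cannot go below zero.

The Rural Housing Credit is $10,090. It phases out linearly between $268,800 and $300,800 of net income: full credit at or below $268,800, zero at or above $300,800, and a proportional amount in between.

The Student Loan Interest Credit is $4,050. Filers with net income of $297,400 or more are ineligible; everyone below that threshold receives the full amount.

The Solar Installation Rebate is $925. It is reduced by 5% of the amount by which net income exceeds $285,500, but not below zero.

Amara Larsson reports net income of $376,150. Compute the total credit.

Property Tax Rebate: income exceeds $295,800 by $80,350, which is 33 full-or-partial $2,500 increments; reduction = 33 × $22 = $726, leaving $847.
Rural Housing Credit: $376,150 is at or above $300,800, so the credit is $0.
Student Loan Interest Credit: $376,150 meets or exceeds the $297,400 cutoff, so the credit is $0.
Solar Installation Rebate: 5% of the $90,650 excess over $285,500 is $4,532.50 ≥ base, so the credit is $0.
Total: $847 + $0 + $0 + $0 = $847.

$847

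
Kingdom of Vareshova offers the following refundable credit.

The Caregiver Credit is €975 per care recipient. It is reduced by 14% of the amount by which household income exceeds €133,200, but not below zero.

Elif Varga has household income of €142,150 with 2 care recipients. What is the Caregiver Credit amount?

€697

Caregiver Credit: base = 2 × €975 = €1,950. 14% of the €8,950 excess over €133,200 is €1,253; credit = €1,950 − €1,253 = €697.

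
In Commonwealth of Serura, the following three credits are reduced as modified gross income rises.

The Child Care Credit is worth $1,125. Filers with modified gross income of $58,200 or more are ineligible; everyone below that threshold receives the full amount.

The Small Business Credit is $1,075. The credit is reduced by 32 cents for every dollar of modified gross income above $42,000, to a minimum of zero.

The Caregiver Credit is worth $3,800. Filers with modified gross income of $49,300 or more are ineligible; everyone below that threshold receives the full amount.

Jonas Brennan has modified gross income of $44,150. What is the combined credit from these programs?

$5,312

Child Care Credit: $44,150 is below the $58,200 cutoff, so the full $1,125 applies.
Small Business Credit: 32% of the $2,150 excess over $42,000 is $688; credit = $1,075 − $688 = $387.
Caregiver Credit: $44,150 is below the $49,300 cutoff, so the full $3,800 applies.
Total: $1,125 + $387 + $3,800 = $5,312.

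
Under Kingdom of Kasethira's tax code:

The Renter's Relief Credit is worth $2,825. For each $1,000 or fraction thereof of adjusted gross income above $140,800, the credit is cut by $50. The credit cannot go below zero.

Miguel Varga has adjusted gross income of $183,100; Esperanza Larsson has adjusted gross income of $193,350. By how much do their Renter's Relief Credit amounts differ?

$500

Miguel ($183,100): Renter's Relief Credit: income exceeds $140,800 by $42,300, which is 43 full-or-partial $1,000 increments; reduction = 43 × $50 = $2,150, leaving $675.
Esperanza ($193,350): Renter's Relief Credit: income exceeds $140,800 by $52,550, which is 53 full-or-partial $1,000 increments; reduction = 53 × $50 = $2,650, leaving $175.
Difference: |$675 − $175| = $500.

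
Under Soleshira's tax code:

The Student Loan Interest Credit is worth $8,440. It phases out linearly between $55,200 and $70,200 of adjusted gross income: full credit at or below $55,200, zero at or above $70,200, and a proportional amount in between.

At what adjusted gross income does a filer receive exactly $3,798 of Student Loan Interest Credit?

$63,450

$3,798 is 3,798/8,440 of the full $8,440, so 4,642/8,440 of the $15,000 range has been used: income = $55,200 + $15,000 × 4,642/8,440 = $63,450.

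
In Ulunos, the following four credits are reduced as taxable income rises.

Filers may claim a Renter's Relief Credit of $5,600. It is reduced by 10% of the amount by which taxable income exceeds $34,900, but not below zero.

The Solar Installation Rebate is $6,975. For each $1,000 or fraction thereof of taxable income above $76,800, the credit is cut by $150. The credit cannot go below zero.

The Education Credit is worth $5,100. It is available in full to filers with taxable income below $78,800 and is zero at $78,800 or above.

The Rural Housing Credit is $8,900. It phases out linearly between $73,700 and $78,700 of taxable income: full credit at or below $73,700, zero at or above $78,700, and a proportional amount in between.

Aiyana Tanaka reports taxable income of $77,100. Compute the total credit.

Renter's Relief Credit: 10% of the $42,200 excess over $34,900 is $4,220; credit = $5,600 − $4,220 = $1,380.
Solar Installation Rebate: income exceeds $76,800 by $300, which is 1 full-or-partial $1,000 increment; reduction = 1 × $150 = $150, leaving $6,825.
Education Credit: $77,100 is below the $78,800 cutoff, so the full $5,100 applies.
Rural Housing Credit: $77,100 is $3,400 into a $5,000 phase-out range, leaving 1,600/5,000 of the credit: $8,900 × 1,600/5,000 = $2,848.
Total: $1,380 + $6,825 + $5,100 + $2,848 = $16,153.

$16,153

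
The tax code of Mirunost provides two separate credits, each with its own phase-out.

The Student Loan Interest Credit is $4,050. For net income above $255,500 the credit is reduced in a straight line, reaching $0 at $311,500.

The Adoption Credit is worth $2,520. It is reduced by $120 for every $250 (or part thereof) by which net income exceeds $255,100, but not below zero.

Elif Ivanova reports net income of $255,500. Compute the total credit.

Student Loan Interest Credit: $255,500 is at or below the $255,500 threshold, so the full $4,050 applies.
Adoption Credit: income exceeds $255,100 by $400, which is 2 full-or-partial $250 increments; reduction = 2 × $120 = $240, leaving $2,280.
Total: $4,050 + $2,280 = $6,330.

$6,330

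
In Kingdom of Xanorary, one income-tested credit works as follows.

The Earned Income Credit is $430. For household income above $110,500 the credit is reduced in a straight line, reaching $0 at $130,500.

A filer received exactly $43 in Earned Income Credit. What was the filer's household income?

$43 is 43/430 of the full $430, so 387/430 of the $20,000 range has been used: income = $110,500 + $20,000 × 387/430 = $128,500.

$128,500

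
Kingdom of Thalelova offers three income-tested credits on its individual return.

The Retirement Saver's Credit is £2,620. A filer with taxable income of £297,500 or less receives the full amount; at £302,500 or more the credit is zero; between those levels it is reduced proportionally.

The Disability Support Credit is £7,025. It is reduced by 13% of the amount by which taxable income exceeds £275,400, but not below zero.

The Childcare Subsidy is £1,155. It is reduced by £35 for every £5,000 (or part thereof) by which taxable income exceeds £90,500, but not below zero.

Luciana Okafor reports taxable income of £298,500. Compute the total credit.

Retirement Saver's Credit: £298,500 is £1,000 into a £5,000 phase-out range, leaving 4,000/5,000 of the credit: £2,620 × 4,000/5,000 = £2,096.
Disability Support Credit: 13% of the £23,100 excess over £275,400 is £3,003; credit = £7,025 − £3,003 = £4,022.
Childcare Subsidy: income exceeds £90,500 by £208,000 → 42 increments × £35 = £1,470 ≥ base, so the credit is £0.
Total: £2,096 + £4,022 + £0 = £6,118.

£6,118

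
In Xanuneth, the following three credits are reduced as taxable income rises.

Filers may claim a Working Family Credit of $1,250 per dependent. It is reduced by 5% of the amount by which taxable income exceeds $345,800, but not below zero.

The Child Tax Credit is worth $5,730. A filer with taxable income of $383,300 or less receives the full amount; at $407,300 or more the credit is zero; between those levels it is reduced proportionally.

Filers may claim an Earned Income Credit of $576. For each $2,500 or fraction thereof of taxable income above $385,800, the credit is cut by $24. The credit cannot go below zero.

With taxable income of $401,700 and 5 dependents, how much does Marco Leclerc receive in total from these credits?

Working Family Credit: base = 5 × $1,250 = $6,250. 5% of the $55,900 excess over $345,800 is $2,795; credit = $6,250 − $2,795 = $3,455.
Child Tax Credit: $401,700 is $18,400 into a $24,000 phase-out range, leaving 5,600/24,000 of the credit: $5,730 × 5,600/24,000 = $1,337.
Earned Income Credit: income exceeds $385,800 by $15,900, which is 7 full-or-partial $2,500 increments; reduction = 7 × $24 = $168, leaving $408.
Total: $3,455 + $1,337 + $408 = $5,200.

$5,200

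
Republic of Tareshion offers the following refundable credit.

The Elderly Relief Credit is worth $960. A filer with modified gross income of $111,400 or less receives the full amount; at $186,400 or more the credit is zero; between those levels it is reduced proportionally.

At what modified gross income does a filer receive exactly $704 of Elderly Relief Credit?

$131,400

$704 is 704/960 of the full $960, so 256/960 of the $75,000 range has been used: income = $111,400 + $75,000 × 256/960 = $131,400.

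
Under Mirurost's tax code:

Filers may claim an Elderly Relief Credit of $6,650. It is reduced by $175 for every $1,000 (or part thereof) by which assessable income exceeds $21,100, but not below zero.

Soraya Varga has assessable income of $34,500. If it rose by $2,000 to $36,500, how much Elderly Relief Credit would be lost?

At $34,500 — income exceeds $21,100 by $13,400, which is 14 full-or-partial $1,000 increments; reduction = 14 × $175 = $2,450, leaving $4,200.
At $36,500 — income exceeds $21,100 by $15,400, which is 16 full-or-partial $1,000 increments; reduction = 16 × $175 = $2,800, leaving $3,850.
Lost: $4,200 − $3,850 = $350.

$350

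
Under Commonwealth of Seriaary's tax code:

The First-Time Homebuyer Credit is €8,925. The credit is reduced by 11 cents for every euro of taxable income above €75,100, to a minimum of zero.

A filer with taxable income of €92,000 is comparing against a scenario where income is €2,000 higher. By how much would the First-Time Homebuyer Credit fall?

At €92,000 — 11% of the €16,900 excess over €75,100 is €1,859; credit = €8,925 − €1,859 = €7,066.
At €94,000 — 11% of the €18,900 excess over €75,100 is €2,079; credit = €8,925 − €2,079 = €6,846.
Lost: €7,066 − €6,846 = €220.

€220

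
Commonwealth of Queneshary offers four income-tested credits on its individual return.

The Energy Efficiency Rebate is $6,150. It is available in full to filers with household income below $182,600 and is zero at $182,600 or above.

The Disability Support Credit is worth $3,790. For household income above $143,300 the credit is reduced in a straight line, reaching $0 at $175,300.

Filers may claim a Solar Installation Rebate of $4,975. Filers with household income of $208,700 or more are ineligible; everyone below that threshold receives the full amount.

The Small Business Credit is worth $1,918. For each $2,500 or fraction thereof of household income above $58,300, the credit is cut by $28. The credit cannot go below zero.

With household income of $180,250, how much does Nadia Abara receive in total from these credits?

Energy Efficiency Rebate: $180,250 is below the $182,600 cutoff, so the full $6,150 applies.
Disability Support Credit: $180,250 is at or above $175,300, so the credit is $0.
Solar Installation Rebate: $180,250 is below the $208,700 cutoff, so the full $4,975 applies.
Small Business Credit: income exceeds $58,300 by $121,950, which is 49 full-or-partial $2,500 increments; reduction = 49 × $28 = $1,372, leaving $546.
Total: $6,150 + $0 + $4,975 + $546 = $11,671.

$11,671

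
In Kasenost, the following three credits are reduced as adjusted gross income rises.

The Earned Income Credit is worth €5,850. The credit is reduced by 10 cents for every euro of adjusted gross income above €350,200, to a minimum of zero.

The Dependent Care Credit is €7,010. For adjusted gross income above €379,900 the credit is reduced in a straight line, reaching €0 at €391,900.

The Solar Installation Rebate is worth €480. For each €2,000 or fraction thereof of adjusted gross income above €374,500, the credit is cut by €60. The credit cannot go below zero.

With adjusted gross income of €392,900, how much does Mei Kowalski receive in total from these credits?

Earned Income Credit: 10% of the €42,700 excess over €350,200 is €4,270; credit = €5,850 − €4,270 = €1,580.
Dependent Care Credit: €392,900 is at or above €391,900, so the credit is €0.
Solar Installation Rebate: income exceeds €374,500 by €18,400 → 10 increments × €60 = €600 ≥ base, so the credit is €0.
Total: €1,580 + €0 + €0 = €1,580.

€1,580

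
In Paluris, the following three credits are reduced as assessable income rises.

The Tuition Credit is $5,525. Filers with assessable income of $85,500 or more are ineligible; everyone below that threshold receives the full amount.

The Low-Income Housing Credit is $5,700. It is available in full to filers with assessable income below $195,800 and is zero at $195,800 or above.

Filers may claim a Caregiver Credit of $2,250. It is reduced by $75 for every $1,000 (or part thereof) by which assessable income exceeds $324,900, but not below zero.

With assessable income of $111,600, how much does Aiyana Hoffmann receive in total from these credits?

$7,950

Tuition Credit: $111,600 meets or exceeds the $85,500 cutoff, so the credit is $0.
Low-Income Housing Credit: $111,600 is below the $195,800 cutoff, so the full $5,700 applies.
Caregiver Credit: $111,600 is at or below the $324,900 threshold, so the full $2,250 applies.
Total: $0 + $5,700 + $2,250 = $7,950.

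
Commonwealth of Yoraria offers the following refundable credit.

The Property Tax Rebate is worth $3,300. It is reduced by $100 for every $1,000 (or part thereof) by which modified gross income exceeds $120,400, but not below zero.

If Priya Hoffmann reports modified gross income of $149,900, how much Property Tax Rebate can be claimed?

Property Tax Rebate: income exceeds $120,400 by $29,500, which is 30 full-or-partial $1,000 increments; reduction = 30 × $100 = $3,000, leaving $300.

$300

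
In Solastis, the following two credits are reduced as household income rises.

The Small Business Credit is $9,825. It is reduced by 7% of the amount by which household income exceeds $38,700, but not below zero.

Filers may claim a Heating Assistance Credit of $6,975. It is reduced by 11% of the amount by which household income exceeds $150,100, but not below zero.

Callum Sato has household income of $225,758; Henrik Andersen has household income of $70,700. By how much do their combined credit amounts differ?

$14,560

Callum ($225,758): Small Business Credit: 7% of the $187,058 excess over $38,700 is $13,094.06 ≥ base, so the credit is $0. Heating Assistance Credit: 11% of the $75,658 excess over $150,100 is $8,322.38 ≥ base, so the credit is $0. total $0 + $0 = $0
Henrik ($70,700): Small Business Credit: 7% of the $32,000 excess over $38,700 is $2,240; credit = $9,825 − $2,240 = $7,585. Heating Assistance Credit: $70,700 is at or below the $150,100 threshold, so the full $6,975 applies. total $7,585 + $6,975 = $14,560
Difference: |$0 − $14,560| = $14,560.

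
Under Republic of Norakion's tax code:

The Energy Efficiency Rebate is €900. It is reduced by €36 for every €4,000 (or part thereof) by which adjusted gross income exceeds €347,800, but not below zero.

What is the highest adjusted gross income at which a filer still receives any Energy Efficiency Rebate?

After 24 increments the reduction is 24 × €36 = €864, leaving €36; one more increment wipes it out. Increment 24 ends at excess 24 × €4,000 = €96,000, so the highest qualifying income is €347,800 + €96,000 = €443,800.

€443,800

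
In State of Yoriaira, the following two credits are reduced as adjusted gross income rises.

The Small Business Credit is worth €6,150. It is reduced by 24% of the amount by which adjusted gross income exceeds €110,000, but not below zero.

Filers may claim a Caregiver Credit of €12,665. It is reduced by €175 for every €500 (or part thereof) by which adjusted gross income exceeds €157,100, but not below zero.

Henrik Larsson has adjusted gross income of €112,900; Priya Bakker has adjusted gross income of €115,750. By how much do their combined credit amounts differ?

€684

Henrik (€112,900): Small Business Credit: 24% of the €2,900 excess over €110,000 is €696; credit = €6,150 − €696 = €5,454. Caregiver Credit: €112,900 is at or below the €157,100 threshold, so the full €12,665 applies. total €5,454 + €12,665 = €18,119
Priya (€115,750): Small Business Credit: 24% of the €5,750 excess over €110,000 is €1,380; credit = €6,150 − €1,380 = €4,770. Caregiver Credit: €115,750 is at or below the €157,100 threshold, so the full €12,665 applies. total €4,770 + €12,665 = €17,435
Difference: |€18,119 − €17,435| = €684.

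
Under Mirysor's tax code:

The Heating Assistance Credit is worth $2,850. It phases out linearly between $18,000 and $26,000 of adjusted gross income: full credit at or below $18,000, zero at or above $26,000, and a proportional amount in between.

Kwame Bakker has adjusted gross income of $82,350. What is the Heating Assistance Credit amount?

$0

Heating Assistance Credit: $82,350 is at or above $26,000, so the credit is $0.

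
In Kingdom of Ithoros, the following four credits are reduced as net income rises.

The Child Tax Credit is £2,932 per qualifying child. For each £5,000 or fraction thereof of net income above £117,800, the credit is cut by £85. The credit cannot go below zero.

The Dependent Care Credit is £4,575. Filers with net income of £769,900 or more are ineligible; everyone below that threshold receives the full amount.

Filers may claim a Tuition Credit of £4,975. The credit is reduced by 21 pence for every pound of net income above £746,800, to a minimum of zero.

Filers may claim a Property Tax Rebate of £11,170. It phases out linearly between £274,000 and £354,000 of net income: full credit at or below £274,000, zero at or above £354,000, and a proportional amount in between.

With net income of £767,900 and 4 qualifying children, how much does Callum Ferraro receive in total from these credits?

Child Tax Credit: base = 4 × £2,932 = £11,728. income exceeds £117,800 by £650,100, which is 131 full-or-partial £5,000 increments; reduction = 131 × £85 = £11,135, leaving £593.
Dependent Care Credit: £767,900 is below the £769,900 cutoff, so the full £4,575 applies.
Tuition Credit: 21% of the £21,100 excess over £746,800 is £4,431; credit = £4,975 − £4,431 = £544.
Property Tax Rebate: £767,900 is at or above £354,000, so the credit is £0.
Total: £593 + £4,575 + £544 + £0 = £5,712.

£5,712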